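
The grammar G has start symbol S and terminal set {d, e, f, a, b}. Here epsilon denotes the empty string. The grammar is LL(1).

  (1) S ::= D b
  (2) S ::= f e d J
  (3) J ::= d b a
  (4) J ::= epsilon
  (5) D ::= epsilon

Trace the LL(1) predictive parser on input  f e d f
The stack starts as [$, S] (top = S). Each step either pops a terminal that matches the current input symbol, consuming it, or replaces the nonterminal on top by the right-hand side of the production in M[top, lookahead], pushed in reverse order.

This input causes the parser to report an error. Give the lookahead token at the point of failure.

f

     Stack      Input      Action
  1  $ S        f e d f $  expand S ::= f e d J
  2  $ J d e f  f e d f $  match f
  3  $ J d e    e d f $    match e
  4  $ J d      d f $      match d
  5  $ J        f $        error: M[J, f] is empty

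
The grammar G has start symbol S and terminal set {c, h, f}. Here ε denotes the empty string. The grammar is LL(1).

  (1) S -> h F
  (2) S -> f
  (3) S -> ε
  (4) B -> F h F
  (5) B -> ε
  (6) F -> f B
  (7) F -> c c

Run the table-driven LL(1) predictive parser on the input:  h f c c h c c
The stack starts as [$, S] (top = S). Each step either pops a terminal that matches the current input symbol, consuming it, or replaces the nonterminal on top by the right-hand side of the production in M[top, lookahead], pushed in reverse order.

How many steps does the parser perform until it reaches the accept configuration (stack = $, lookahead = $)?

step 1: stack=$ S  input=h f c c h c c $  — expand S -> h F
step 2: stack=$ F h  input=h f c c h c c $  — match h
step 3: stack=$ F  input=f c c h c c $  — expand F -> f B
step 4: stack=$ B f  input=f c c h c c $  — match f
step 5: stack=$ B  input=c c h c c $  — expand B -> F h F
step 6: stack=$ F h F  input=c c h c c $  — expand F -> c c
step 7: stack=$ F h c c  input=c c h c c $  — match c
step 8: stack=$ F h c  input=c h c c $  — match c
step 9: stack=$ F h  input=h c c $  — match h
step 10: stack=$ F  input=c c $  — expand F -> c c
step 11: stack=$ c c  input=c c $  — match c
step 12: stack=$ c  input=c $  — match c
Accept reached after 12 steps.

12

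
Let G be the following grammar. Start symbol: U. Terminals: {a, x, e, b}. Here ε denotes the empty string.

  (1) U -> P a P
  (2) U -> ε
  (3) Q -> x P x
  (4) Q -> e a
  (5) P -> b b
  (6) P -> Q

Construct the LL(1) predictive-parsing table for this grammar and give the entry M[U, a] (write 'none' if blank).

FIRST(Q): from Q->x P x we get {x}; from Q->e a we get {e}. So FIRST(Q) = {e, x}.
FIRST(P): from P->b b we get {b}; from P->Q we get {e, x}. So FIRST(P) = {b, e, x}.
FIRST(U): from U->P a P we get {b, e, x}; from U->ε we get {ε}. So FIRST(U) = {ε, b, e, x}.
FOLLOW(U) includes $ since U is the start symbol.
FOLLOW(U): U appears on no right-hand side. Thus FOLLOW(U) = {$}.
For U -> P a P: FIRST(P a P) = {b, e, x}, so it goes in M[U, t] for t ∈ {b, e, x}.
For U -> ε: FIRST(ε) = {ε}, so it goes in M[U, t] for t ∈ {}; since ε ∈ FIRST, also for every t ∈ FOLLOW(U) = {$}.
None of these place a production in M[U, a].

none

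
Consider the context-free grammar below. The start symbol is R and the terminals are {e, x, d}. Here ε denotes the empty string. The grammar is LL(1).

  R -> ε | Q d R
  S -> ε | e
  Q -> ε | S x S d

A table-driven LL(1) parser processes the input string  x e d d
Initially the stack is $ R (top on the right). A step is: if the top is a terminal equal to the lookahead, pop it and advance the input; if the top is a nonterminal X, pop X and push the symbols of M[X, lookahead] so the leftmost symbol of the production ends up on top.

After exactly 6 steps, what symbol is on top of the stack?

d

     Stack          Input      Action
  1  $ R            x e d d $  expand R -> Q d R
  2  $ R d Q        x e d d $  expand Q -> S x S d
  3  $ R d d S x S  x e d d $  expand S -> ε
  4  $ R d d S x    x e d d $  match x
  5  $ R d d S      e d d $    expand S -> e
  6  $ R d d e      e d d $    match e
Stack after step 6: $ R d d (top = d).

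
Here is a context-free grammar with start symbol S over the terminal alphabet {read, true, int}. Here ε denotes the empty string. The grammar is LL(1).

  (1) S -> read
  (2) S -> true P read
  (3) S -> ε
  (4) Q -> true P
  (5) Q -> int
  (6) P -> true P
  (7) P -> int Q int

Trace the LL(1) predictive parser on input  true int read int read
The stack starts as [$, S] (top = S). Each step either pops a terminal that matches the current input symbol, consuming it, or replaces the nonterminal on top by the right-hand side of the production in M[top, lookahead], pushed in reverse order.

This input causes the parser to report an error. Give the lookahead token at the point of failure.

read

step 1: stack=$ S  input=true int read int read $  — expand S -> true P read
step 2: stack=$ read P true  input=true int read int read $  — match true
step 3: stack=$ read P  input=int read int read $  — expand P -> int Q int
step 4: stack=$ read int Q int  input=int read int read $  — match int
step 5: stack=$ read int Q  input=read int read $  — error: M[Q, read] is empty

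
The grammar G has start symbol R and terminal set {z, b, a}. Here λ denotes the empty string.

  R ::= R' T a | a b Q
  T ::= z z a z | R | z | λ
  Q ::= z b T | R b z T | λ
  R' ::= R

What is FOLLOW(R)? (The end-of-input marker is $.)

FIRST(R): from R::=R' T a we get {a}; from R::=a b Q we get {a}. So FIRST(R) = {a}.
FIRST(T): from T::=z z a z we get {z}; from T::=R we get {a}; from T::=z we get {z}; from T::=λ we get {λ}. So FIRST(T) = {λ, a, z}.
FIRST(Q): from Q::=z b T we get {z}; from Q::=R b z T we get {a}; from Q::=λ we get {λ}. So FIRST(Q) = {λ, a, z}.
FIRST(R'): from R'::=R we get {a}. So FIRST(R') = {a}.
FOLLOW(R) includes $ since R is the start symbol.
FOLLOW(R'): in R::=R' T a, R' is followed by T a with FIRST {a, z}. Thus FOLLOW(R') = {a, z}.
FOLLOW(R): in T::=R, the suffix after R is empty, so FOLLOW(R) ⊇ FOLLOW(T) = {$, a, b, z}; in Q::=R b z T, R is followed by b z T with FIRST {b}; in R'::=R, the suffix after R is empty, so FOLLOW(R) ⊇ FOLLOW(R') = {a, z}. Thus FOLLOW(R) = {$, a, b, z}.
FOLLOW(Q): in R::=a b Q, the suffix after Q is empty, so FOLLOW(Q) ⊇ FOLLOW(R) = {$, a, b, z}. Thus FOLLOW(Q) = {$, a, b, z}.
FOLLOW(T): in R::=R' T a, T is followed by a with FIRST {a}; in Q::=z b T, the suffix after T is empty, so FOLLOW(T) ⊇ FOLLOW(Q) = {$, a, b, z}; in Q::=R b z T, the suffix after T is empty, so FOLLOW(T) ⊇ FOLLOW(Q) = {$, a, b, z}. Thus FOLLOW(T) = {$, a, b, z}.

{$, a, b, z}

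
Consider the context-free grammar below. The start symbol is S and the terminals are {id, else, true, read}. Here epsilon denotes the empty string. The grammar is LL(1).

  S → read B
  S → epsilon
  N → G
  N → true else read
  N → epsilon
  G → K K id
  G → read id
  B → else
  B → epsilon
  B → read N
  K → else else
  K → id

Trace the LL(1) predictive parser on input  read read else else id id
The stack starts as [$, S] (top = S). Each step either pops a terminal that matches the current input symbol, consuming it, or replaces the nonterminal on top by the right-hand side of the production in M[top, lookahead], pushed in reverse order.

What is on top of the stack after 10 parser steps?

id

      Stack             Input                        Action
   1  $ S               read read else else id id $  expand S → read B
   2  $ B read          read read else else id id $  match read
   3  $ B               read else else id id $       expand B → read N
   4  $ N read          read else else id id $       match read
   5  $ N               else else id id $            expand N → G
   6  $ G               else else id id $            expand G → K K id
   7  $ id K K          else else id id $            expand K → else else
   8  $ id K else else  else else id id $            match else
   9  $ id K else       else id id $                 match else
  10  $ id K            id id $                      expand K → id
Stack after step 10: $ id id (top = id).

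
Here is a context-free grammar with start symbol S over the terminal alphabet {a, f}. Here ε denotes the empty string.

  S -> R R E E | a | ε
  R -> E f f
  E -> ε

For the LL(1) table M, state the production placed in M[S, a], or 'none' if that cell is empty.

FIRST(E) = {ε}
FIRST(R) = {f}  (via E f f)
FIRST(S) = {ε, a, f}  (via R R E E)
FOLLOW(S) includes $ since S is the start symbol.
FOLLOW(S): S appears on no right-hand side. Thus FOLLOW(S) = {$}.
For S -> R R E E: FIRST(R R E E) = {f}, so it goes in M[S, t] for t ∈ {f}.
For S -> a: FIRST(a) = {a}, so it goes in M[S, t] for t ∈ {a}.
For S -> ε: FIRST(ε) = {ε}, so it goes in M[S, t] for t ∈ {}; since ε ∈ FIRST, also for every t ∈ FOLLOW(S) = {$}.

S -> a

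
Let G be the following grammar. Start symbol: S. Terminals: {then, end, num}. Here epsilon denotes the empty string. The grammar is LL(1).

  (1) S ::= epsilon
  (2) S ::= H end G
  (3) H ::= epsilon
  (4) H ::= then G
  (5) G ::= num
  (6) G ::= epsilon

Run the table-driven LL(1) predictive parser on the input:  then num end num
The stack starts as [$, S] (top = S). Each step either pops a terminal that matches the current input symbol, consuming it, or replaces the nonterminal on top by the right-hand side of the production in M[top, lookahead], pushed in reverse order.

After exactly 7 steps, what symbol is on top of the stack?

num

     Stack           Input               Action
  1  $ S             then num end num $  expand S ::= H end G
  2  $ G end H       then num end num $  expand H ::= then G
  3  $ G end G then  then num end num $  match then
  4  $ G end G       num end num $       expand G ::= num
  5  $ G end num     num end num $       match num
  6  $ G end         end num $           match end
  7  $ G             num $               expand G ::= num
Stack after step 7: $ num (top = num).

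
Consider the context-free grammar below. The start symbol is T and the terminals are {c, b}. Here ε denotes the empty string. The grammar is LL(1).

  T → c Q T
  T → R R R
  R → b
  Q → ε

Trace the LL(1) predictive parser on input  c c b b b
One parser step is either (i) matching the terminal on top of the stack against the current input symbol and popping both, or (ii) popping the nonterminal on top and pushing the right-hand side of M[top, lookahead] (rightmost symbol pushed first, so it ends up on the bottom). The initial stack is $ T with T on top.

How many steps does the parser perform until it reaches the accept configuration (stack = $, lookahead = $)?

13

step 1: stack=$ T  input=c c b b b $  — expand T → c Q T
step 2: stack=$ T Q c  input=c c b b b $  — match c
step 3: stack=$ T Q  input=c b b b $  — expand Q → ε
step 4: stack=$ T  input=c b b b $  — expand T → c Q T
step 5: stack=$ T Q c  input=c b b b $  — match c
step 6: stack=$ T Q  input=b b b $  — expand Q → ε
step 7: stack=$ T  input=b b b $  — expand T → R R R
step 8: stack=$ R R R  input=b b b $  — expand R → b
step 9: stack=$ R R b  input=b b b $  — match b
step 10: stack=$ R R  input=b b $  — expand R → b
step 11: stack=$ R b  input=b b $  — match b
step 12: stack=$ R  input=b $  — expand R → b
step 13: stack=$ b  input=b $  — match b
Accept reached after 13 steps.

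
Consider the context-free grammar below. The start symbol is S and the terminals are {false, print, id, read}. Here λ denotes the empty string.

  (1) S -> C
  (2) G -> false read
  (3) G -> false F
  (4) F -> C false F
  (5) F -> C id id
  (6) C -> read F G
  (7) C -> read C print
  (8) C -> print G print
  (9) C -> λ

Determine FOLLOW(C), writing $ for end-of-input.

{$, false, id, print}

FIRST(G): from G->false read we get {false}; from G->false F we get {false}. So FIRST(G) = {false}.
FIRST(C): from C->read F G we get {read}; from C->read C print we get {read}; from C->print G print we get {print}; from C->λ we get {λ}. So FIRST(C) = {λ, print, read}.
FIRST(S): from S->C we get {λ, print, read}. So FIRST(S) = {λ, print, read}.
FIRST(F): from F->C false F we get {false, print, read}; from F->C id id we get {id, print, read}. So FIRST(F) = {false, id, print, read}.
FOLLOW(S) includes $ since S is the start symbol.
FOLLOW(S): S appears on no right-hand side. Thus FOLLOW(S) = {$}.
FOLLOW(C): in S->C, the suffix after C is empty, so FOLLOW(C) ⊇ FOLLOW(S) = {$}; in F->C false F, C is followed by false F with FIRST {false}; in F->C id id, C is followed by id id with FIRST {id}; in C->read C print, C is followed by print with FIRST {print}. Thus FOLLOW(C) = {$, false, id, print}.
FOLLOW(G): in C->read F G, the suffix after G is empty, so FOLLOW(G) ⊇ FOLLOW(C) = {$, false, id, print}; in C->print G print, G is followed by print with FIRST {print}. Thus FOLLOW(G) = {$, false, id, print}.
FOLLOW(F): in G->false F, the suffix after F is empty, so FOLLOW(F) ⊇ FOLLOW(G) = {$, false, id, print}; in F->C false F, the suffix after F is empty (adds nothing new); in C->read F G, F is followed by G with FIRST {false}. Thus FOLLOW(F) = {$, false, id, print}.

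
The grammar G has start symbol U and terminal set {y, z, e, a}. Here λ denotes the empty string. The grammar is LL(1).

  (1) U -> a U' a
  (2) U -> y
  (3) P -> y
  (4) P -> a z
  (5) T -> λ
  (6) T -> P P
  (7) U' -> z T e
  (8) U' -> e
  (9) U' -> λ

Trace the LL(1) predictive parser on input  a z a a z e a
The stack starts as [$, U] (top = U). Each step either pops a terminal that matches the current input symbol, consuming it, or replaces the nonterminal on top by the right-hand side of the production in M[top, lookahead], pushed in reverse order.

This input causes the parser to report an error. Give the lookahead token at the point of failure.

     Stack        Input            Action
  1  $ U          a z a a z e a $  expand U -> a U' a
  2  $ a U' a     a z a a z e a $  match a
  3  $ a U'       z a a z e a $    expand U' -> z T e
  4  $ a e T z    z a a z e a $    match z
  5  $ a e T      a a z e a $      expand T -> P P
  6  $ a e P P    a a z e a $      expand P -> a z
  7  $ a e P z a  a a z e a $      match a
  8  $ a e P z    a z e a $        error: top is terminal z but lookahead is a

a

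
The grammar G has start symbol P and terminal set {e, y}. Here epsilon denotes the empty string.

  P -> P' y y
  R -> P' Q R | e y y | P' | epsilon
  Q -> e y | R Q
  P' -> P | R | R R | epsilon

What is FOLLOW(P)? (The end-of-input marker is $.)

FIRST(P): from P->P' y y we get {e, y}. So FIRST(P) = {e, y}.
FIRST(R): from R->P' Q R we get {e, y}; from R->e y y we get {e}; from R->P' we get {epsilon, e, y}; from R->epsilon we get {epsilon}. So FIRST(R) = {epsilon, e, y}.
FIRST(Q): from Q->e y we get {e}; from Q->R Q we get {e, y}. So FIRST(Q) = {e, y}.
FIRST(P'): from P'->P we get {e, y}; from P'->R we get {epsilon, e, y}; from P'->R R we get {epsilon, e, y}; from P'->epsilon we get {epsilon}. So FIRST(P') = {epsilon, e, y}.
FOLLOW(P) includes $ since P is the start symbol.
FOLLOW(P): in P'->P, the suffix after P is empty, so FOLLOW(P) ⊇ FOLLOW(P') = {e, y}. Thus FOLLOW(P) = {$, e, y}.
FOLLOW(R): in R->P' Q R, the suffix after R is empty (adds nothing new); in Q->R Q, R is followed by Q with FIRST {e, y}; in P'->R, the suffix after R is empty, so FOLLOW(R) ⊇ FOLLOW(P') = {e, y}; in P'->R R (occurrence 1), R is followed by R with FIRST {epsilon, e, y}; in P'->R R (occurrence 1), the suffix after R is nullable, so FOLLOW(R) ⊇ FOLLOW(P') = {e, y}; in P'->R R (occurrence 2), the suffix after R is empty, so FOLLOW(R) ⊇ FOLLOW(P') = {e, y}. Thus FOLLOW(R) = {e, y}.
FOLLOW(Q): in R->P' Q R, Q is followed by R with FIRST {epsilon, e, y}; in R->P' Q R, the suffix after Q is nullable, so FOLLOW(Q) ⊇ FOLLOW(R) = {e, y}; in Q->R Q, the suffix after Q is empty (adds nothing new). Thus FOLLOW(Q) = {e, y}.
FOLLOW(P'): in P->P' y y, P' is followed by y y with FIRST {y}; in R->P' Q R, P' is followed by Q R with FIRST {e, y}; in R->P', the suffix after P' is empty, so FOLLOW(P') ⊇ FOLLOW(R) = {e, y}. Thus FOLLOW(P') = {e, y}.

{$, e, y}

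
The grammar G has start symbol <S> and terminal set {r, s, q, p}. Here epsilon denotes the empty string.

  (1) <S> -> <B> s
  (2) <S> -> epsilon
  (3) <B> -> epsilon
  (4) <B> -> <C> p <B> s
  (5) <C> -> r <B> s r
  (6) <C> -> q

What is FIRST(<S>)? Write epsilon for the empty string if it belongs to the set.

{epsilon, q, r, s}

FIRST(<C>) = {q, r}
FIRST(<B>) = {epsilon, q, r}  (via <C> p <B> s)
FIRST(<S>) = {epsilon, q, r, s}  (via <B> s)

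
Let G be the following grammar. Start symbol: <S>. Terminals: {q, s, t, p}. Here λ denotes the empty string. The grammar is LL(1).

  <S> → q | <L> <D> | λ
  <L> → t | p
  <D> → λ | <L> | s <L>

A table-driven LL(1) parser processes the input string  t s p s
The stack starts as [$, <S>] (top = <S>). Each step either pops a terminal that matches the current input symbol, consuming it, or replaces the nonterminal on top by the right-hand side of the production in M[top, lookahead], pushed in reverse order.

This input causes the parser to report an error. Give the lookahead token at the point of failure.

s

     Stack      Input      Action
  1  $ <S>      t s p s $  expand <S> → <L> <D>
  2  $ <D> <L>  t s p s $  expand <L> → t
  3  $ <D> t    t s p s $  match t
  4  $ <D>      s p s $    expand <D> → s <L>
  5  $ <L> s    s p s $    match s
  6  $ <L>      p s $      expand <L> → p
  7  $ p        p s $      match p
  8  $          s $        error: stack empty but input remains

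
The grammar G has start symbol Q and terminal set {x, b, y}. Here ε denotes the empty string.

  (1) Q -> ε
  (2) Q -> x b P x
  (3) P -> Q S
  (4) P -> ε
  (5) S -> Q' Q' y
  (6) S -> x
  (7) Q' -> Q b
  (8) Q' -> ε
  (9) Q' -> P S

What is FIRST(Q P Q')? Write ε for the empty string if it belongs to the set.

{ε, b, x, y}

FIRST(Q) = {ε, x}
FIRST(P) = {ε, b, x, y}  (via Q S)
FIRST(S) = {b, x, y}  (via Q' Q' y)
FIRST(Q') = {ε, b, x, y}  (via Q b, P S)
FIRST(Q P Q'): take FIRST of each symbol in turn, carrying on past any symbol whose FIRST contains ε; result {ε, b, x, y}.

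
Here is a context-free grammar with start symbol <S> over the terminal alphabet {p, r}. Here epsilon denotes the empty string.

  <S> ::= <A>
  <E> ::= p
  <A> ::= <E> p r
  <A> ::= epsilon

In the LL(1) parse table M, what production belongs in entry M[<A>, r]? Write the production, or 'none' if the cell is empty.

FIRST(<E>): from <E>::=p we get {p}. So FIRST(<E>) = {p}.
FIRST(<A>): from <A>::=<E> p r we get {p}; from <A>::=epsilon we get {epsilon}. So FIRST(<A>) = {epsilon, p}.
FIRST(<S>): from <S>::=<A> we get {epsilon, p}. So FIRST(<S>) = {epsilon, p}.
FOLLOW(<S>) includes $ since <S> is the start symbol.
FOLLOW(<S>): <S> appears on no right-hand side. Thus FOLLOW(<S>) = {$}.
FOLLOW(<A>): in <S>::=<A>, the suffix after <A> is empty, so FOLLOW(<A>) ⊇ FOLLOW(<S>) = {$}. Thus FOLLOW(<A>) = {$}.
For <A> ::= <E> p r: FIRST(<E> p r) = {p}, so it goes in M[<A>, t] for t ∈ {p}.
For <A> ::= epsilon: FIRST(epsilon) = {epsilon}, so it goes in M[<A>, t] for t ∈ {}; since epsilon ∈ FIRST, also for every t ∈ FOLLOW(<A>) = {$}.
None of these place a production in M[<A>, r].

none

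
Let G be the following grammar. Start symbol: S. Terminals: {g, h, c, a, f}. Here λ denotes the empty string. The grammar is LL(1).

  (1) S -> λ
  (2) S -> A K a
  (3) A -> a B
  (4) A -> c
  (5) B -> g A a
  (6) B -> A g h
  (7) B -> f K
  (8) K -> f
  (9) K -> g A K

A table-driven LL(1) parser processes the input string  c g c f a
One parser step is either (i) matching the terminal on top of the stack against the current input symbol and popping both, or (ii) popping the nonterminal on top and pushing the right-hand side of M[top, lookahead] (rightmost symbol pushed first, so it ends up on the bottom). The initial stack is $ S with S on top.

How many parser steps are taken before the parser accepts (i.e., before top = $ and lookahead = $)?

      Stack      Input        Action
   1  $ S        c g c f a $  expand S -> A K a
   2  $ a K A    c g c f a $  expand A -> c
   3  $ a K c    c g c f a $  match c
   4  $ a K      g c f a $    expand K -> g A K
   5  $ a K A g  g c f a $    match g
   6  $ a K A    c f a $      expand A -> c
   7  $ a K c    c f a $      match c
   8  $ a K      f a $        expand K -> f
   9  $ a f      f a $        match f
  10  $ a        a $          match a
Accept reached after 10 steps.

10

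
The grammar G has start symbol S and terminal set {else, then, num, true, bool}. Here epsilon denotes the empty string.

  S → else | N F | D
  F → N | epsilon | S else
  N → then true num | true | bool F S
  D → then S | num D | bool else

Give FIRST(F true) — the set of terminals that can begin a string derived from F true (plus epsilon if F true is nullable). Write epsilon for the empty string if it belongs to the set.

{bool, else, num, then, true}

FIRST(N) = {bool, then, true}
FIRST(D) = {bool, num, then}
FIRST(S) = {bool, else, num, then, true}  (via N F, D)
FIRST(F) = {epsilon, bool, else, num, then, true}  (via N, S else)
FIRST(F true): take FIRST of each symbol in turn, carrying on past any symbol whose FIRST contains epsilon; result {bool, else, num, then, true}.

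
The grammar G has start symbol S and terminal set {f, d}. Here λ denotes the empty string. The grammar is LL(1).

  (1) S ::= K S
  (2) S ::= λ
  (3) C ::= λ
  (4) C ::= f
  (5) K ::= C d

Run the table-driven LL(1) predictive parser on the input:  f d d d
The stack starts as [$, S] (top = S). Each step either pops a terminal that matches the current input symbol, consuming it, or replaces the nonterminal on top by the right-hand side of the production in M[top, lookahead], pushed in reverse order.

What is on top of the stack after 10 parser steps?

      Stack    Input      Action
   1  $ S      f d d d $  expand S ::= K S
   2  $ S K    f d d d $  expand K ::= C d
   3  $ S d C  f d d d $  expand C ::= f
   4  $ S d f  f d d d $  match f
   5  $ S d    d d d $    match d
   6  $ S      d d $      expand S ::= K S
   7  $ S K    d d $      expand K ::= C d
   8  $ S d C  d d $      expand C ::= λ
   9  $ S d    d d $      match d
  10  $ S      d $        expand S ::= K S
Stack after step 10: $ S K (top = K).

K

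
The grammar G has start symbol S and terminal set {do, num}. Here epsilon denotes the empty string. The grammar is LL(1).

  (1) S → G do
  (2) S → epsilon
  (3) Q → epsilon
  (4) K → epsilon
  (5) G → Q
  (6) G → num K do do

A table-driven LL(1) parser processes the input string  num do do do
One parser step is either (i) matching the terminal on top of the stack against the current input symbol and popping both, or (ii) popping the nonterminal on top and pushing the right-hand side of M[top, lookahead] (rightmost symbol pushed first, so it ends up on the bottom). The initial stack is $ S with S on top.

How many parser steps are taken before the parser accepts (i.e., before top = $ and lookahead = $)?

step 1: stack=$ S  input=num do do do $  — expand S → G do
step 2: stack=$ do G  input=num do do do $  — expand G → num K do do
step 3: stack=$ do do do K num  input=num do do do $  — match num
step 4: stack=$ do do do K  input=do do do $  — expand K → epsilon
step 5: stack=$ do do do  input=do do do $  — match do
step 6: stack=$ do do  input=do do $  — match do
step 7: stack=$ do  input=do $  — match do
Accept reached after 7 steps.

7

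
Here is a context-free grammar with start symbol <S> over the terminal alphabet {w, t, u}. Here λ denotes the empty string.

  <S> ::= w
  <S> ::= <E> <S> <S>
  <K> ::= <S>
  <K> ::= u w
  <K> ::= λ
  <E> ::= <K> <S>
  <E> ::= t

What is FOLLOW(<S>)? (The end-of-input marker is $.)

{$, t, u, w}

FIRST(<S>): from <S>::=w we get {w}; from <S>::=<E> <S> <S> we get {t, u, w}. So FIRST(<S>) = {t, u, w}.
FIRST(<K>): from <K>::=<S> we get {t, u, w}; from <K>::=u w we get {u}; from <K>::=λ we get {λ}. So FIRST(<K>) = {λ, t, u, w}.
FIRST(<E>): from <E>::=<K> <S> we get {t, u, w}; from <E>::=t we get {t}. So FIRST(<E>) = {t, u, w}.
FOLLOW(<S>) includes $ since <S> is the start symbol.
FOLLOW(<K>): in <E>::=<K> <S>, <K> is followed by <S> with FIRST {t, u, w}. Thus FOLLOW(<K>) = {t, u, w}.
FOLLOW(<E>): in <S>::=<E> <S> <S>, <E> is followed by <S> <S> with FIRST {t, u, w}. Thus FOLLOW(<E>) = {t, u, w}.
FOLLOW(<S>): in <S>::=<E> <S> <S> (occurrence 1), <S> is followed by <S> with FIRST {t, u, w}; in <S>::=<E> <S> <S> (occurrence 2), the suffix after <S> is empty (adds nothing new); in <K>::=<S>, the suffix after <S> is empty, so FOLLOW(<S>) ⊇ FOLLOW(<K>) = {t, u, w}; in <E>::=<K> <S>, the suffix after <S> is empty, so FOLLOW(<S>) ⊇ FOLLOW(<E>) = {t, u, w}. Thus FOLLOW(<S>) = {$, t, u, w}.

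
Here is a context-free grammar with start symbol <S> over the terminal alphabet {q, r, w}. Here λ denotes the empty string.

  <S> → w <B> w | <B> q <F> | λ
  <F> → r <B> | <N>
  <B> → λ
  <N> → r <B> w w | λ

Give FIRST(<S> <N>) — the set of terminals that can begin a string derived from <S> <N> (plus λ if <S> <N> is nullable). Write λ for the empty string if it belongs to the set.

FIRST(<B>): from <B>→λ we get {λ}. So FIRST(<B>) = {λ}.
FIRST(<N>): from <N>→r <B> w w we get {r}; from <N>→λ we get {λ}. So FIRST(<N>) = {λ, r}.
FIRST(<S>): from <S>→w <B> w we get {w}; from <S>→<B> q <F> we get {q}; from <S>→λ we get {λ}. So FIRST(<S>) = {λ, q, w}.
FIRST(<F>): from <F>→r <B> we get {r}; from <F>→<N> we get {λ, r}. So FIRST(<F>) = {λ, r}.
FIRST(<S> <N>): take FIRST of each symbol in turn, carrying on past any symbol whose FIRST contains λ; result {λ, q, r, w}.

{λ, q, r, w}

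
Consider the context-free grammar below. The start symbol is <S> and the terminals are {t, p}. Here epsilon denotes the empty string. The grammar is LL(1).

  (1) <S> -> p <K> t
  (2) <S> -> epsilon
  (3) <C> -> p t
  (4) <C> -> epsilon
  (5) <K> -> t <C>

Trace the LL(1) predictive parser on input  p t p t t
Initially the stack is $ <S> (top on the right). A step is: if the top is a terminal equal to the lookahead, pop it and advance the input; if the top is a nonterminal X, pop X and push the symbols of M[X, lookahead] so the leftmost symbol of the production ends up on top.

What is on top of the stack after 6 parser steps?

t

     Stack      Input        Action
  1  $ <S>      p t p t t $  expand <S> -> p <K> t
  2  $ t <K> p  p t p t t $  match p
  3  $ t <K>    t p t t $    expand <K> -> t <C>
  4  $ t <C> t  t p t t $    match t
  5  $ t <C>    p t t $      expand <C> -> p t
  6  $ t t p    p t t $      match p
Stack after step 6: $ t t (top = t).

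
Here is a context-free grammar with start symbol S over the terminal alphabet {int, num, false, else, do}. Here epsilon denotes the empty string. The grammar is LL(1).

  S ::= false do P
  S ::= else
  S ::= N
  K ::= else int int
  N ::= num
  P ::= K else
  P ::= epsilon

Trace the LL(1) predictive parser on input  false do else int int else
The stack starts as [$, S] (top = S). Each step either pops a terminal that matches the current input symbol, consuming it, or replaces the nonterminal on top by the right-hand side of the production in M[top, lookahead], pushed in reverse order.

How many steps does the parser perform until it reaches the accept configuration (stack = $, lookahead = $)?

9

step 1: stack=$ S  input=false do else int int else $  — expand S ::= false do P
step 2: stack=$ P do false  input=false do else int int else $  — match false
step 3: stack=$ P do  input=do else int int else $  — match do
step 4: stack=$ P  input=else int int else $  — expand P ::= K else
step 5: stack=$ else K  input=else int int else $  — expand K ::= else int int
step 6: stack=$ else int int else  input=else int int else $  — match else
step 7: stack=$ else int int  input=int int else $  — match int
step 8: stack=$ else int  input=int else $  — match int
step 9: stack=$ else  input=else $  — match else
Accept reached after 9 steps.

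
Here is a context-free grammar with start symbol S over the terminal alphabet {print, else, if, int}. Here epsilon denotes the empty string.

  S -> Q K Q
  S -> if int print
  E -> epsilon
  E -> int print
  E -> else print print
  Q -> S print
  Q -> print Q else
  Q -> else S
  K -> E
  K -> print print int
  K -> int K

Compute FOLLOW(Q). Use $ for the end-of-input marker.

{$, else, if, int, print}

FIRST(E) = {epsilon, else, int}
FIRST(K) = {epsilon, else, int, print}  (via E)
FIRST(S) = {else, if, print}  (via Q K Q)
FIRST(Q) = {else, if, print}  (via S print)
FOLLOW(S) includes $ since S is the start symbol.
FOLLOW(K): in S->Q K Q, K is followed by Q with FIRST {else, if, print}; in K->int K, the suffix after K is empty (adds nothing new). Thus FOLLOW(K) = {else, if, print}.
FOLLOW(E): in K->E, the suffix after E is empty, so FOLLOW(E) ⊇ FOLLOW(K) = {else, if, print}. Thus FOLLOW(E) = {else, if, print}.
FOLLOW(S): in Q->S print, S is followed by print with FIRST {print}; in Q->else S, the suffix after S is empty, so FOLLOW(S) ⊇ FOLLOW(Q) = {$, else, if, int, print}. Thus FOLLOW(S) = {$, else, if, int, print}.
FOLLOW(Q): in S->Q K Q (occurrence 1), Q is followed by K Q with FIRST {else, if, int, print}; in S->Q K Q (occurrence 2), the suffix after Q is empty, so FOLLOW(Q) ⊇ FOLLOW(S) = {$, else, if, int, print}; in Q->print Q else, Q is followed by else with FIRST {else}. Thus FOLLOW(Q) = {$, else, if, int, print}.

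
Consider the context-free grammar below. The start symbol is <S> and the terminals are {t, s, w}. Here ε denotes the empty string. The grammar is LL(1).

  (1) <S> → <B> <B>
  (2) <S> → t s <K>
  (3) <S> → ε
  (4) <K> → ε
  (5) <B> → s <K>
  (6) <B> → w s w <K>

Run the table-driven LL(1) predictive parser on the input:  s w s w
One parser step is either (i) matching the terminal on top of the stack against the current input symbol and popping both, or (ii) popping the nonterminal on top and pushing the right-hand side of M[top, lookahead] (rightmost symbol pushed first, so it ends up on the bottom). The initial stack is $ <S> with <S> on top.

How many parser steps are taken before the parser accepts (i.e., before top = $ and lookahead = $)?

9

     Stack        Input      Action
  1  $ <S>        s w s w $  expand <S> → <B> <B>
  2  $ <B> <B>    s w s w $  expand <B> → s <K>
  3  $ <B> <K> s  s w s w $  match s
  4  $ <B> <K>    w s w $    expand <K> → ε
  5  $ <B>        w s w $    expand <B> → w s w <K>
  6  $ <K> w s w  w s w $    match w
  7  $ <K> w s    s w $      match s
  8  $ <K> w      w $        match w
  9  $ <K>        $          expand <K> → ε
Accept reached after 9 steps.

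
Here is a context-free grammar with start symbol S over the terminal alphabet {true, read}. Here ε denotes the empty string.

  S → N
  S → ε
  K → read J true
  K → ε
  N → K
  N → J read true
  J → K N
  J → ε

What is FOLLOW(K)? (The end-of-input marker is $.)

FIRST(K) = {ε, read}
FIRST(S) = {ε, read}  (via N)
FIRST(N) = {ε, read}  (via K, J read true)
FIRST(J) = {ε, read}  (via K N)
FOLLOW(S) includes $ since S is the start symbol.
FOLLOW(S): S appears on no right-hand side. Thus FOLLOW(S) = {$}.
FOLLOW(J): in K→read J true, J is followed by true with FIRST {true}; in N→J read true, J is followed by read true with FIRST {read}. Thus FOLLOW(J) = {read, true}.
FOLLOW(N): in S→N, the suffix after N is empty, so FOLLOW(N) ⊇ FOLLOW(S) = {$}; in J→K N, the suffix after N is empty, so FOLLOW(N) ⊇ FOLLOW(J) = {read, true}. Thus FOLLOW(N) = {$, read, true}.
FOLLOW(K): in N→K, the suffix after K is empty, so FOLLOW(K) ⊇ FOLLOW(N) = {$, read, true}; in J→K N, K is followed by N with FIRST {ε, read}; in J→K N, the suffix after K is nullable, so FOLLOW(K) ⊇ FOLLOW(J) = {read, true}. Thus FOLLOW(K) = {$, read, true}.

{$, read, true}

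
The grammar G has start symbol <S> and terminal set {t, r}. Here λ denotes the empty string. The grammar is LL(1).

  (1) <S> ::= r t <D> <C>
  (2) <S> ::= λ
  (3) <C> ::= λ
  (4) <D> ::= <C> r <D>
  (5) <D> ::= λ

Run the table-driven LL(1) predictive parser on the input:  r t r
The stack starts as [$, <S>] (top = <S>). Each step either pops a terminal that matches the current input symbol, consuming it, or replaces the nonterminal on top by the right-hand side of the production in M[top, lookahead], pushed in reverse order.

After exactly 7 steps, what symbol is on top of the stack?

     Stack            Input    Action
  1  $ <S>            r t r $  expand <S> ::= r t <D> <C>
  2  $ <C> <D> t r    r t r $  match r
  3  $ <C> <D> t      t r $    match t
  4  $ <C> <D>        r $      expand <D> ::= <C> r <D>
  5  $ <C> <D> r <C>  r $      expand <C> ::= λ
  6  $ <C> <D> r      r $      match r
  7  $ <C> <D>        $        expand <D> ::= λ
Stack after step 7: $ <C> (top = <C>).

<C>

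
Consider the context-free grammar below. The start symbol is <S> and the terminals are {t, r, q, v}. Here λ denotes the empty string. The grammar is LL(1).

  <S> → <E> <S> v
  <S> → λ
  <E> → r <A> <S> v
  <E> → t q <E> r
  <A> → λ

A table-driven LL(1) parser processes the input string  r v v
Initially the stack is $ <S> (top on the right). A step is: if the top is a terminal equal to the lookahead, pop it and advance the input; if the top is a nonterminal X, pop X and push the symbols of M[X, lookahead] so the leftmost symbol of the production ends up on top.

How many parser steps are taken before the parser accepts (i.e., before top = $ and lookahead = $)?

8

step 1: stack=$ <S>  input=r v v $  — expand <S> → <E> <S> v
step 2: stack=$ v <S> <E>  input=r v v $  — expand <E> → r <A> <S> v
step 3: stack=$ v <S> v <S> <A> r  input=r v v $  — match r
step 4: stack=$ v <S> v <S> <A>  input=v v $  — expand <A> → λ
step 5: stack=$ v <S> v <S>  input=v v $  — expand <S> → λ
step 6: stack=$ v <S> v  input=v v $  — match v
step 7: stack=$ v <S>  input=v $  — expand <S> → λ
step 8: stack=$ v  input=v $  — match v
Accept reached after 8 steps.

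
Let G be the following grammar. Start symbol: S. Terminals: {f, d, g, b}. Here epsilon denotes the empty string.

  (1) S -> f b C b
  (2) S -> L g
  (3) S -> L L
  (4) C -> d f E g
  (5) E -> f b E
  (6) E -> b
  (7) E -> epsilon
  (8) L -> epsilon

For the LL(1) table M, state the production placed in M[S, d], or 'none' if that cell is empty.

none

FIRST(C): from C->d f E g we get {d}. So FIRST(C) = {d}.
FIRST(E): from E->f b E we get {f}; from E->b we get {b}; from E->epsilon we get {epsilon}. So FIRST(E) = {epsilon, b, f}.
FIRST(L): from L->epsilon we get {epsilon}. So FIRST(L) = {epsilon}.
FIRST(S): from S->f b C b we get {f}; from S->L g we get {g}; from S->L L we get {epsilon}. So FIRST(S) = {epsilon, f, g}.
FOLLOW(S) includes $ since S is the start symbol.
FOLLOW(S): S appears on no right-hand side. Thus FOLLOW(S) = {$}.
For S -> f b C b: FIRST(f b C b) = {f}, so it goes in M[S, t] for t ∈ {f}.
For S -> L g: FIRST(L g) = {g}, so it goes in M[S, t] for t ∈ {g}.
For S -> L L: FIRST(L L) = {epsilon}, so it goes in M[S, t] for t ∈ {}; since epsilon ∈ FIRST, also for every t ∈ FOLLOW(S) = {$}.
None of these place a production in M[S, d].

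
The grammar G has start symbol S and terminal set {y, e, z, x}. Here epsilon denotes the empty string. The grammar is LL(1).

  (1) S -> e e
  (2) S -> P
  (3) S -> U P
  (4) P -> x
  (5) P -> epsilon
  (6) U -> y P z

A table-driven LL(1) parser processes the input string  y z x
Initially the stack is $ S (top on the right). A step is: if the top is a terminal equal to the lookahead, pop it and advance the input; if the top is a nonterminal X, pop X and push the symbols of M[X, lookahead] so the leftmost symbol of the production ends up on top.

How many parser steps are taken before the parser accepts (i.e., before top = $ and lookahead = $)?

7

step 1: stack=$ S  input=y z x $  — expand S -> U P
step 2: stack=$ P U  input=y z x $  — expand U -> y P z
step 3: stack=$ P z P y  input=y z x $  — match y
step 4: stack=$ P z P  input=z x $  — expand P -> epsilon
step 5: stack=$ P z  input=z x $  — match z
step 6: stack=$ P  input=x $  — expand P -> x
step 7: stack=$ x  input=x $  — match x
Accept reached after 7 steps.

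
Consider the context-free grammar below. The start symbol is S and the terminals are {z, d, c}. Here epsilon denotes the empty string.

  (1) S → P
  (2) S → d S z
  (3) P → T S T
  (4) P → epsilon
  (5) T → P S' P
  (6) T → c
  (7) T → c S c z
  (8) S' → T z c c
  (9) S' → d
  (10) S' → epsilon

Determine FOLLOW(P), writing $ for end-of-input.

{$, c, d, z}

FIRST(S): from S→P we get {epsilon, c, d, z}; from S→d S z we get {d}. So FIRST(S) = {epsilon, c, d, z}.
FIRST(P): from P→T S T we get {epsilon, c, d, z}; from P→epsilon we get {epsilon}. So FIRST(P) = {epsilon, c, d, z}.
FIRST(T): from T→P S' P we get {epsilon, c, d, z}; from T→c we get {c}; from T→c S c z we get {c}. So FIRST(T) = {epsilon, c, d, z}.
FIRST(S'): from S'→T z c c we get {c, d, z}; from S'→d we get {d}; from S'→epsilon we get {epsilon}. So FIRST(S') = {epsilon, c, d, z}.
FOLLOW(S) includes $ since S is the start symbol.
FOLLOW(S): in S→d S z, S is followed by z with FIRST {z}; in P→T S T, S is followed by T with FIRST {epsilon, c, d, z}; in P→T S T, the suffix after S is nullable, so FOLLOW(S) ⊇ FOLLOW(P) = {$, c, d, z}; in T→c S c z, S is followed by c z with FIRST {c}. Thus FOLLOW(S) = {$, c, d, z}.
FOLLOW(P): in S→P, the suffix after P is empty, so FOLLOW(P) ⊇ FOLLOW(S) = {$, c, d, z}; in T→P S' P (occurrence 1), P is followed by S' P with FIRST {epsilon, c, d, z}; in T→P S' P (occurrence 1), the suffix after P is nullable, so FOLLOW(P) ⊇ FOLLOW(T) = {$, c, d, z}; in T→P S' P (occurrence 2), the suffix after P is empty, so FOLLOW(P) ⊇ FOLLOW(T) = {$, c, d, z}. Thus FOLLOW(P) = {$, c, d, z}.
FOLLOW(T): in P→T S T (occurrence 1), T is followed by S T with FIRST {epsilon, c, d, z}; in P→T S T (occurrence 1), the suffix after T is nullable, so FOLLOW(T) ⊇ FOLLOW(P) = {$, c, d, z}; in P→T S T (occurrence 2), the suffix after T is empty, so FOLLOW(T) ⊇ FOLLOW(P) = {$, c, d, z}; in S'→T z c c, T is followed by z c c with FIRST {z}. Thus FOLLOW(T) = {$, c, d, z}.
FOLLOW(S'): in T→P S' P, S' is followed by P with FIRST {epsilon, c, d, z}; in T→P S' P, the suffix after S' is nullable, so FOLLOW(S') ⊇ FOLLOW(T) = {$, c, d, z}. Thus FOLLOW(S') = {$, c, d, z}.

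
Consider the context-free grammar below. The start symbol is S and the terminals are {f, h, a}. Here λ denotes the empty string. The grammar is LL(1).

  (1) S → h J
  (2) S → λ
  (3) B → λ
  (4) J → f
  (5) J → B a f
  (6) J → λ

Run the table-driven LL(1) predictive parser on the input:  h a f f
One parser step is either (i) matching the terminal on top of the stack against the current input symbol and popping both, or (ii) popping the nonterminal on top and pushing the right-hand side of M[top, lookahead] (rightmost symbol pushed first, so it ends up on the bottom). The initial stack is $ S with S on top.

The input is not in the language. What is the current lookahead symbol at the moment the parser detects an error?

f

     Stack    Input      Action
  1  $ S      h a f f $  expand S → h J
  2  $ J h    h a f f $  match h
  3  $ J      a f f $    expand J → B a f
  4  $ f a B  a f f $    expand B → λ
  5  $ f a    a f f $    match a
  6  $ f      f f $      match f
  7  $        f $        error: stack empty but input remains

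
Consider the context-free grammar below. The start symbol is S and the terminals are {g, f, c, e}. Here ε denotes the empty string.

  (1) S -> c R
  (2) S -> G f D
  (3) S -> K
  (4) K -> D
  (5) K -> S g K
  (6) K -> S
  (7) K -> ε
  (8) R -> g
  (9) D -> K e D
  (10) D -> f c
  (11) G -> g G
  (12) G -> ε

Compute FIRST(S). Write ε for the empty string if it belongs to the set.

{ε, c, e, f, g}

FIRST(R): from R->g we get {g}. So FIRST(R) = {g}.
FIRST(G): from G->g G we get {g}; from G->ε we get {ε}. So FIRST(G) = {ε, g}.
FIRST(S): from S->c R we get {c}; from S->G f D we get {f, g}; from S->K we get {ε, c, e, f, g}. So FIRST(S) = {ε, c, e, f, g}.
FIRST(K): from K->D we get {c, e, f, g}; from K->S g K we get {c, e, f, g}; from K->S we get {ε, c, e, f, g}; from K->ε we get {ε}. So FIRST(K) = {ε, c, e, f, g}.
FIRST(D): from D->K e D we get {c, e, f, g}; from D->f c we get {f}. So FIRST(D) = {c, e, f, g}.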